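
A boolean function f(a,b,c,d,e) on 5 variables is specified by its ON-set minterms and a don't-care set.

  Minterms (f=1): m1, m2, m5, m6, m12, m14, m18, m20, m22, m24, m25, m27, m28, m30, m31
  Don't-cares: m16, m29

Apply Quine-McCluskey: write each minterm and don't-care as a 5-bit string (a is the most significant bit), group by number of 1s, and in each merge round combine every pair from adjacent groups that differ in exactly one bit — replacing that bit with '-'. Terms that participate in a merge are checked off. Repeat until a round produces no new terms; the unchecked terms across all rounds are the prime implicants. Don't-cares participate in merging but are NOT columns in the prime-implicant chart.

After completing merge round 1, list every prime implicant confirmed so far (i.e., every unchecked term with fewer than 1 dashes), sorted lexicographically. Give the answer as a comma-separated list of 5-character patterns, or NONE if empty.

size-2^0 implicants → 00001(✓)  00010(✓)  00101(✓)  00110(✓)  01100(✓)  01110(✓)  10000(✓)  10010(✓)  10100(✓)  10110(✓)  11000(✓)  11001(✓)  11011(✓)  11100(✓)  11101(✓)  11110(✓)  11111(✓)
size-2^1 implicants → -0010(✓)  -0110(✓)  -1100(✓)  -1110(✓)  0-110(✓)  00-01  00-10(✓)  011-0(✓)  1-000(✓)  1-100(✓)  1-110(✓)  10-00(✓)  10-10(✓)  100-0(✓)  101-0(✓)  11-00(✓)  11-01(✓)  11-11(✓)  110-1(✓)  1100-(✓)  111-0(✓)  111-1(✓)  1110-(✓)  1111-(✓)
size-2^2 implicants → --110  -0-10  -11-0  1--00  1-1-0  10--0  11--1  11-0-  111--
Unchecked terms (primes): --110, -0-10, -11-0, 00-01, 1--00, 1-1-0, 10--0, 11--1, 11-0-, 111--

NONE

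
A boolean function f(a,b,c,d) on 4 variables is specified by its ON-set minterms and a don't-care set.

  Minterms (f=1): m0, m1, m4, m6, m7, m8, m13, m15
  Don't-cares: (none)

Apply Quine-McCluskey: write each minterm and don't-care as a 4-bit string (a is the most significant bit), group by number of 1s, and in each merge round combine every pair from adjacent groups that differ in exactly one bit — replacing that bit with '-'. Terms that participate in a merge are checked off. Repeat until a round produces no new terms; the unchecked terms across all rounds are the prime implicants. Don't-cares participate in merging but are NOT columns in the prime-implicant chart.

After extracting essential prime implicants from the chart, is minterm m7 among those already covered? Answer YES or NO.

NO

Round 0: 0000✓ 0001✓ 0100✓ 0110✓ 0111✓ 1000✓ 1101✓ 1111✓
Round 1: -000 -111 0-00 000- 01-0 011- 11-1
PIs = {-000, -111, 0-00, 000-, 01-0, 011-, 11-1}
Coverage chart:
  m0: -000,0-00,000-
  m1: 000- ←essential
  m4: 0-00,01-0
  m6: 01-0,011-
  m7: -111,011-
  m8: -000 ←essential
  m13: 11-1 ←essential
  m15: -111,11-1
Essential: -000, 000-, 11-1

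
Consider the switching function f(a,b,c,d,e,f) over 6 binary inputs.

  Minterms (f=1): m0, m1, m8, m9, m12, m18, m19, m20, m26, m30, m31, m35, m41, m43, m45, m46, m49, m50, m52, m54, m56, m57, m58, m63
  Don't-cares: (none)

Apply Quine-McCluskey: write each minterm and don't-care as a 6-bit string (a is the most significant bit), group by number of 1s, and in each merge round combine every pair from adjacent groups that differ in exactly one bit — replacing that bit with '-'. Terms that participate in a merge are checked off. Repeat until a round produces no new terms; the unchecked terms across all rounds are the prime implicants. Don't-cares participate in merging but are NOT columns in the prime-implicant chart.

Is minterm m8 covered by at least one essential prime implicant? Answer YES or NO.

YES

size-2^0 implicants → 000000(✓)  000001(✓)  001000(✓)  001001(✓)  001100(✓)  010010(✓)  010011(✓)  010100(✓)  011010(✓)  011110(✓)  011111(✓)  100011(✓)  101001(✓)  101011(✓)  101101(✓)  101110  110001(✓)  110010(✓)  110100(✓)  110110(✓)  111000(✓)  111001(✓)  111010(✓)  111111(✓)
size-2^1 implicants → -01001  -10010(✓)  -10100  -11010(✓)  -11111  00-000(✓)  00-001(✓)  00000-(✓)  001-00  00100-(✓)  01-010(✓)  01001-  011-10  01111-  1-1001  10-011  101-01  1010-1  11-001  11-010(✓)  110-10  1101-0  1110-0  11100-
size-2^2 implicants → -1-010  00-00-
Unchecked terms (primes): -01001, -1-010, -10100, -11111, 00-00-, 001-00, 01001-, 011-10, 01111-, 1-1001, 10-011, 101-01, 1010-1, 101110, 11-001, 110-10, 1101-0, 1110-0, 11100-
Minterm coverage:
  m0 ⊆ 00-00- [E]
  m1 ⊆ 00-00- [E]
  m8 ⊆ 00-00-,001-00
  m9 ⊆ -01001,00-00-
  m12 ⊆ 001-00 [E]
  m18 ⊆ -1-010,01001-
  m19 ⊆ 01001- [E]
  m20 ⊆ -10100 [E]
  m26 ⊆ -1-010,011-10
  m30 ⊆ 011-10,01111-
  m31 ⊆ -11111,01111-
  m35 ⊆ 10-011 [E]
  m41 ⊆ -01001,1-1001,101-01,1010-1
  m43 ⊆ 10-011,1010-1
  m45 ⊆ 101-01 [E]
  m46 ⊆ 101110 [E]
  m49 ⊆ 11-001 [E]
  m50 ⊆ -1-010,110-10
  m52 ⊆ -10100,1101-0
  m54 ⊆ 110-10,1101-0
  m56 ⊆ 1110-0,11100-
  m57 ⊆ 1-1001,11-001,11100-
  m58 ⊆ -1-010,1110-0
  m63 ⊆ -11111 [E]
E = {-10100, -11111, 00-00-, 001-00, 01001-, 10-011, 101-01, 101110, 11-001}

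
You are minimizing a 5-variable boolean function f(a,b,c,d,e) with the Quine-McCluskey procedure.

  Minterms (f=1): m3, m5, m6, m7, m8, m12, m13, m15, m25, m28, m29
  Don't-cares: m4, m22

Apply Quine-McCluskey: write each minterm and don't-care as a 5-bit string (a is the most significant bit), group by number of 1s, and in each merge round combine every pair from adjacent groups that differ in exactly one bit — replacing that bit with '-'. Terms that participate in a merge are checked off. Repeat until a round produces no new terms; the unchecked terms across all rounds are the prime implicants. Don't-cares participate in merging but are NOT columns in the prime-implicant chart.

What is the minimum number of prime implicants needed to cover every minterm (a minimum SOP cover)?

6

size-2^0 implicants → 00011(✓)  00100(✓)  00101(✓)  00110(✓)  00111(✓)  01000(✓)  01100(✓)  01101(✓)  01111(✓)  10110(✓)  11001(✓)  11100(✓)  11101(✓)
size-2^1 implicants → -0110  -1100(✓)  -1101(✓)  0-100(✓)  0-101(✓)  0-111(✓)  00-11  001-0(✓)  001-1(✓)  0010-(✓)  0011-(✓)  01-00  011-1(✓)  0110-(✓)  11-01  1110-(✓)
size-2^2 implicants → -110-  0-1-1  0-10-  001--
Unchecked terms (primes): -0110, -110-, 0-1-1, 0-10-, 00-11, 001--, 01-00, 11-01
Minterm coverage:
  m3 ⊆ 00-11 [E]
  m5 ⊆ 0-1-1,0-10-,001--
  m6 ⊆ -0110,001--
  m7 ⊆ 0-1-1,00-11,001--
  m8 ⊆ 01-00 [E]
  m12 ⊆ -110-,0-10-,01-00
  m13 ⊆ -110-,0-1-1,0-10-
  m15 ⊆ 0-1-1 [E]
  m25 ⊆ 11-01 [E]
  m28 ⊆ -110- [E]
  m29 ⊆ -110-,11-01
E = {-110-, 0-1-1, 00-11, 01-00, 11-01}
Petrick residual → -0110
Cover = b'cde' + bcd' + a'ce + a'b'de + a'bd'e' + abd'e  |cover|=6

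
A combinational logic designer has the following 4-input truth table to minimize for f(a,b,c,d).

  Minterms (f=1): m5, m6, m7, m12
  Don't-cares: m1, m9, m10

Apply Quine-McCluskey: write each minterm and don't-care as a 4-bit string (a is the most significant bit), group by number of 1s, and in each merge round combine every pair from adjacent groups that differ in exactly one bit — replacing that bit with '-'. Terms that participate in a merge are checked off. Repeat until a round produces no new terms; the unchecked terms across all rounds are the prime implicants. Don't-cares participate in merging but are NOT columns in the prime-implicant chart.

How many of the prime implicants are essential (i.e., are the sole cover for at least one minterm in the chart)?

Round 0: 0001✓ 0101✓ 0110✓ 0111✓ 1001✓ 1010 1100
Round 1: -001 0-01 01-1 011-
PIs = {-001, 0-01, 01-1, 011-, 1010, 1100}
Coverage chart:
  m5: 0-01,01-1
  m6: 011- ←essential
  m7: 01-1,011-
  m12: 1100 ←essential
Essential: 011-, 1100

2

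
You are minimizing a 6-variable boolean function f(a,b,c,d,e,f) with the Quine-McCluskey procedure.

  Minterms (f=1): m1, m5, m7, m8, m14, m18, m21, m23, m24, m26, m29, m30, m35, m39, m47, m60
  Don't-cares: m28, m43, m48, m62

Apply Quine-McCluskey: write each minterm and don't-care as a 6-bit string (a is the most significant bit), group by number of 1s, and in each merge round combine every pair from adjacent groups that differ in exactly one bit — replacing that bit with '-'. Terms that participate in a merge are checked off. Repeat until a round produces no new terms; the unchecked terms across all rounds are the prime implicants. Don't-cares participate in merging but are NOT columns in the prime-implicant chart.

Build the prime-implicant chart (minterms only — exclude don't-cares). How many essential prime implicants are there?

7

[col 0] 000001*, 000101*, 000111*, 001000*, 001110*, 010010*, 010101*, 010111*, 011000*, 011010*, 011100*, 011101*, 011110*, 100011*, 100111*, 101011*, 101111*, 110000, 111100*, 111110*
[col 1] -00111, -11100*, -11110*, 0-0101*, 0-0111*, 0-1000, 0-1110, 000-01, 0001-1*, 01-010, 01-101, 0101-1*, 011-00*, 011-10*, 0110-0*, 0111-0*, 01110-, 10-011*, 10-111*, 100-11*, 101-11*, 1111-0*
[col 2] -111-0, 0-01-1, 011--0, 10--11
Prime implicants: -00111, -111-0, 0-01-1, 0-1000, 0-1110, 000-01, 01-010, 01-101, 011--0, 01110-, 10--11, 110000
PI chart (minterm → PIs covering it):
  1 | 000-01  (sole → essential)
  5 | 0-01-1,000-01
  7 | -00111,0-01-1
  8 | 0-1000  (sole → essential)
  14 | 0-1110  (sole → essential)
  18 | 01-010  (sole → essential)
  21 | 0-01-1,01-101
  23 | 0-01-1  (sole → essential)
  24 | 0-1000,011--0
  26 | 01-010,011--0
  29 | 01-101,01110-
  30 | -111-0,0-1110,011--0
  35 | 10--11  (sole → essential)
  39 | -00111,10--11
  47 | 10--11  (sole → essential)
  60 | -111-0  (sole → essential)
Essential prime implicants: -111-0, 0-01-1, 0-1000, 0-1110, 000-01, 01-010, 10--11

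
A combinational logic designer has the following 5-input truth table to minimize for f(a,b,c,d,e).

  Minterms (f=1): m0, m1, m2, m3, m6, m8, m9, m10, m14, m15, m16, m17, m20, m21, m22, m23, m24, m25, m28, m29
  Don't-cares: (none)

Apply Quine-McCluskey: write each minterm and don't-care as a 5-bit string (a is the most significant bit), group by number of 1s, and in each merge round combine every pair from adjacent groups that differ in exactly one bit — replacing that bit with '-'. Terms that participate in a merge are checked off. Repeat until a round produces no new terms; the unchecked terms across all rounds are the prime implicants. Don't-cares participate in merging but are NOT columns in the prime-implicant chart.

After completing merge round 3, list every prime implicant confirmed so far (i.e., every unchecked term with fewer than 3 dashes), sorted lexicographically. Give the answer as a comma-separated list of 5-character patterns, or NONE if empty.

size-2^0 implicants → 00000(✓)  00001(✓)  00010(✓)  00011(✓)  00110(✓)  01000(✓)  01001(✓)  01010(✓)  01110(✓)  01111(✓)  10000(✓)  10001(✓)  10100(✓)  10101(✓)  10110(✓)  10111(✓)  11000(✓)  11001(✓)  11100(✓)  11101(✓)
size-2^1 implicants → -0000(✓)  -0001(✓)  -0110  -1000(✓)  -1001(✓)  0-000(✓)  0-001(✓)  0-010(✓)  0-110(✓)  00-10(✓)  000-0(✓)  000-1(✓)  0000-(✓)  0001-(✓)  01-10(✓)  010-0(✓)  0100-(✓)  0111-  1-000(✓)  1-001(✓)  1-100(✓)  1-101(✓)  10-00(✓)  10-01(✓)  1000-(✓)  101-0(✓)  101-1(✓)  1010-(✓)  1011-(✓)  11-00(✓)  11-01(✓)  1100-(✓)  1110-(✓)
size-2^2 implicants → --000(✓)  --001(✓)  -000-(✓)  -100-(✓)  0--10  0-0-0  0-00-(✓)  000--  1--00(✓)  1--01(✓)  1-00-(✓)  1-10-(✓)  10-0-(✓)  101--  11-0-(✓)
size-2^3 implicants → --00-  1--0-
Unchecked terms (primes): --00-, -0110, 0--10, 0-0-0, 000--, 0111-, 1--0-, 101--

-0110, 0--10, 0-0-0, 000--, 0111-, 101--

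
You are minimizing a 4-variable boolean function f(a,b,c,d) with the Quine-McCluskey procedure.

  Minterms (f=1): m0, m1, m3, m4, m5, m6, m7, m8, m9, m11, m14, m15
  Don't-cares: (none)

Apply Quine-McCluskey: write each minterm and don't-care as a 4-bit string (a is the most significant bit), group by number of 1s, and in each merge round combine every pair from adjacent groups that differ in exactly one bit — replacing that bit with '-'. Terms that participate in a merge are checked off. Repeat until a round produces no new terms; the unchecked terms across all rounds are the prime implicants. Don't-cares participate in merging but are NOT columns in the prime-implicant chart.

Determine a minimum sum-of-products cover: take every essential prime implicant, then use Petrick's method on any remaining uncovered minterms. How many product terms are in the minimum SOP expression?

size-2^0 implicants → 0000(✓)  0001(✓)  0011(✓)  0100(✓)  0101(✓)  0110(✓)  0111(✓)  1000(✓)  1001(✓)  1011(✓)  1110(✓)  1111(✓)
size-2^1 implicants → -000(✓)  -001(✓)  -011(✓)  -110(✓)  -111(✓)  0-00(✓)  0-01(✓)  0-11(✓)  00-1(✓)  000-(✓)  01-0(✓)  01-1(✓)  010-(✓)  011-(✓)  1-11(✓)  10-1(✓)  100-(✓)  111-(✓)
size-2^2 implicants → --11  -0-1  -00-  -11-  0--1  0-0-  01--
Unchecked terms (primes): --11, -0-1, -00-, -11-, 0--1, 0-0-, 01--
Minterm coverage:
  m0 ⊆ -00-,0-0-
  m1 ⊆ -0-1,-00-,0--1,0-0-
  m3 ⊆ --11,-0-1,0--1
  m4 ⊆ 0-0-,01--
  m5 ⊆ 0--1,0-0-,01--
  m6 ⊆ -11-,01--
  m7 ⊆ --11,-11-,0--1,01--
  m8 ⊆ -00- [E]
  m9 ⊆ -0-1,-00-
  m11 ⊆ --11,-0-1
  m14 ⊆ -11- [E]
  m15 ⊆ --11,-11-
E = {-00-, -11-}
Petrick residual → --11, 0-0-
Cover = cd + b'c' + bc + a'c'  |cover|=4

4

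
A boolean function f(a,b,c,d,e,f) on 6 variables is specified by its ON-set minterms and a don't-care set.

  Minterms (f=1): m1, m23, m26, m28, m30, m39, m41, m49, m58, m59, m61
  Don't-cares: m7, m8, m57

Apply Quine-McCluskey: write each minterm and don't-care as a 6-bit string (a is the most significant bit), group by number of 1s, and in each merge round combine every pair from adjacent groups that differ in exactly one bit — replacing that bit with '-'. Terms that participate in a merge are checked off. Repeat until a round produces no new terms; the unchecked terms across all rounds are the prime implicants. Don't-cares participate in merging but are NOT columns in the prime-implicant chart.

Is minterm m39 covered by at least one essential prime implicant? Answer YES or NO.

YES

size-2^0 implicants → 000001  000111(✓)  001000  010111(✓)  011010(✓)  011100(✓)  011110(✓)  100111(✓)  101001(✓)  110001(✓)  111001(✓)  111010(✓)  111011(✓)  111101(✓)
size-2^1 implicants → -00111  -11010  0-0111  011-10  0111-0  1-1001  11-001  111-01  1110-1  11101-
Unchecked terms (primes): -00111, -11010, 0-0111, 000001, 001000, 011-10, 0111-0, 1-1001, 11-001, 111-01, 1110-1, 11101-
Minterm coverage:
  m1 ⊆ 000001 [E]
  m23 ⊆ 0-0111 [E]
  m26 ⊆ -11010,011-10
  m28 ⊆ 0111-0 [E]
  m30 ⊆ 011-10,0111-0
  m39 ⊆ -00111 [E]
  m41 ⊆ 1-1001 [E]
  m49 ⊆ 11-001 [E]
  m58 ⊆ -11010,11101-
  m59 ⊆ 1110-1,11101-
  m61 ⊆ 111-01 [E]
E = {-00111, 0-0111, 000001, 0111-0, 1-1001, 11-001, 111-01}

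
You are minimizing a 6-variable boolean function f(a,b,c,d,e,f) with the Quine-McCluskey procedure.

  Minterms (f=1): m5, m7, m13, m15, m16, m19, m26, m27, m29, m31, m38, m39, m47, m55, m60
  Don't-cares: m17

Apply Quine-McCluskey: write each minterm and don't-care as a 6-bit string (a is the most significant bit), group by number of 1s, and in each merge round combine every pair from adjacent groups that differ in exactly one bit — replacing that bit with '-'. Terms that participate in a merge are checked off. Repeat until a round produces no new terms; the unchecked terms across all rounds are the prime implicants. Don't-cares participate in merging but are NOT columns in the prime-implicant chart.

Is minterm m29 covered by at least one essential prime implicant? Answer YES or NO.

YES

Round 0: 000101✓ 000111✓ 001101✓ 001111✓ 010000✓ 010001✓ 010011✓ 011010✓ 011011✓ 011101✓ 011111✓ 100110✓ 100111✓ 101111✓ 110111✓ 111100
Round 1: -00111✓ -01111✓ 0-1101✓ 0-1111✓ 00-101✓ 00-111✓ 0001-1✓ 0011-1✓ 01-011 0100-1 01000- 011-11 01101- 0111-1✓ 1-0111 10-111✓ 10011-
Round 2: -0-111 0-11-1 00-1-1
PIs = {-0-111, 0-11-1, 00-1-1, 01-011, 0100-1, 01000-, 011-11, 01101-, 1-0111, 10011-, 111100}
Coverage chart:
  m5: 00-1-1 ←essential
  m7: -0-111,00-1-1
  m13: 0-11-1,00-1-1
  m15: -0-111,0-11-1,00-1-1
  m16: 01000- ←essential
  m19: 01-011,0100-1
  m26: 01101- ←essential
  m27: 01-011,011-11,01101-
  m29: 0-11-1 ←essential
  m31: 0-11-1,011-11
  m38: 10011- ←essential
  m39: -0-111,1-0111,10011-
  m47: -0-111 ←essential
  m55: 1-0111 ←essential
  m60: 111100 ←essential
Essential: -0-111, 0-11-1, 00-1-1, 01000-, 01101-, 1-0111, 10011-, 111100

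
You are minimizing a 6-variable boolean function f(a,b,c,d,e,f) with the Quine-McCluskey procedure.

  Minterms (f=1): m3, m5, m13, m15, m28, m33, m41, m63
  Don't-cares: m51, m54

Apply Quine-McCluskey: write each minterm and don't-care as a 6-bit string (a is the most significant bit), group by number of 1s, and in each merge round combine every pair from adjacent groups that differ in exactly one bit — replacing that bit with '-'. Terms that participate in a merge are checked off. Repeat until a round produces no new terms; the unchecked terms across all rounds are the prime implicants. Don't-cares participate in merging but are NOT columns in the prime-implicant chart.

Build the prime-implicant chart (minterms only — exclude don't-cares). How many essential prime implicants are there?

Round 0: 000011 000101✓ 001101✓ 001111✓ 011100 100001✓ 101001✓ 110011 110110 111111
Round 1: 00-101 0011-1 10-001
PIs = {00-101, 000011, 0011-1, 011100, 10-001, 110011, 110110, 111111}
Coverage chart:
  m3: 000011 ←essential
  m5: 00-101 ←essential
  m13: 00-101,0011-1
  m15: 0011-1 ←essential
  m28: 011100 ←essential
  m33: 10-001 ←essential
  m41: 10-001 ←essential
  m63: 111111 ←essential
Essential: 00-101, 000011, 0011-1, 011100, 10-001, 111111

6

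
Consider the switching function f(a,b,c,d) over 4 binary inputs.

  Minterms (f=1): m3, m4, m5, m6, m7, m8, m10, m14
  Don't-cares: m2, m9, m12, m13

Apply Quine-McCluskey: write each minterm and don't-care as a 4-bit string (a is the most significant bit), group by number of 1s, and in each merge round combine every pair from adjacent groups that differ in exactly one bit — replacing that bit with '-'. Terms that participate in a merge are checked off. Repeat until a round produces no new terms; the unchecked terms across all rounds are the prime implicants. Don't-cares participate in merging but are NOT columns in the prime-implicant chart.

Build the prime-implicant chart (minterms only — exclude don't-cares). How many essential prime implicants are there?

Round 0: 0010✓ 0011✓ 0100✓ 0101✓ 0110✓ 0111✓ 1000✓ 1001✓ 1010✓ 1100✓ 1101✓ 1110✓
Round 1: -010✓ -100✓ -101✓ -110✓ 0-10✓ 0-11✓ 001-✓ 01-0✓ 01-1✓ 010-✓ 011-✓ 1-00✓ 1-01✓ 1-10✓ 10-0✓ 100-✓ 11-0✓ 110-✓
Round 2: --10 -1-0 -10- 0-1- 01-- 1--0 1-0-
PIs = {--10, -1-0, -10-, 0-1-, 01--, 1--0, 1-0-}
Coverage chart:
  m3: 0-1- ←essential
  m4: -1-0,-10-,01--
  m5: -10-,01--
  m6: --10,-1-0,0-1-,01--
  m7: 0-1-,01--
  m8: 1--0,1-0-
  m10: --10,1--0
  m14: --10,-1-0,1--0
Essential: 0-1-

1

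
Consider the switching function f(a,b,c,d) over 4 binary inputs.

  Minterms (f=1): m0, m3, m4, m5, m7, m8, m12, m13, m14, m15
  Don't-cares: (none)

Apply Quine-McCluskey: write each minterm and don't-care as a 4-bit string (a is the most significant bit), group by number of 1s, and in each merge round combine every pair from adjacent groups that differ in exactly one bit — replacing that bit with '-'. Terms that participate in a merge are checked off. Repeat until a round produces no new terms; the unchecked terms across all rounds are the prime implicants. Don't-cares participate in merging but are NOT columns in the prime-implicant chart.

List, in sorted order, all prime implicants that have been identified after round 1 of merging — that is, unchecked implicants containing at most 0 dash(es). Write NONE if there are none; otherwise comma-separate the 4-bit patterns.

NONE

[col 0] 0000*, 0011*, 0100*, 0101*, 0111*, 1000*, 1100*, 1101*, 1110*, 1111*
[col 1] -000*, -100*, -101*, -111*, 0-00*, 0-11, 01-1*, 010-*, 1-00*, 11-0*, 11-1*, 110-*, 111-*
[col 2] --00, -1-1, -10-, 11--
Prime implicants: --00, -1-1, -10-, 0-11, 11--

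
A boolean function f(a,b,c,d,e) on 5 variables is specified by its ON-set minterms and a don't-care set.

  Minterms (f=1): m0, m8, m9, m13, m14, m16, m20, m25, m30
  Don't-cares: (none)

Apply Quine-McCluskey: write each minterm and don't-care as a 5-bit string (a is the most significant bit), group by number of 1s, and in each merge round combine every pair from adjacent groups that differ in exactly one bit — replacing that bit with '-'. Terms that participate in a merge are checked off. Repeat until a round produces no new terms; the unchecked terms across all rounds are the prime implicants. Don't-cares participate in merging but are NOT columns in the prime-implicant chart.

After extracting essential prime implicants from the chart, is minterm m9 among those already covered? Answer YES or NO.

[col 0] 00000*, 01000*, 01001*, 01101*, 01110*, 10000*, 10100*, 11001*, 11110*
[col 1] -0000, -1001, -1110, 0-000, 01-01, 0100-, 10-00
Prime implicants: -0000, -1001, -1110, 0-000, 01-01, 0100-, 10-00
PI chart (minterm → PIs covering it):
  0 | -0000,0-000
  8 | 0-000,0100-
  9 | -1001,01-01,0100-
  13 | 01-01  (sole → essential)
  14 | -1110  (sole → essential)
  16 | -0000,10-00
  20 | 10-00  (sole → essential)
  25 | -1001  (sole → essential)
  30 | -1110  (sole → essential)
Essential prime implicants: -1001, -1110, 01-01, 10-00

YES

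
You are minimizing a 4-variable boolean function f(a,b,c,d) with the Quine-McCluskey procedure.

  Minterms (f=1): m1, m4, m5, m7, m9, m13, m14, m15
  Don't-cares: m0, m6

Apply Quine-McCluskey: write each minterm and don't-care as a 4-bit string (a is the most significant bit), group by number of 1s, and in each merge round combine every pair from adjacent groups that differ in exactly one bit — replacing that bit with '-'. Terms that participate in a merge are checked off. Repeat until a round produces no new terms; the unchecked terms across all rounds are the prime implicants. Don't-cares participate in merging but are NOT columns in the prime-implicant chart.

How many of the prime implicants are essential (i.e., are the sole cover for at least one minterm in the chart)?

size-2^0 implicants → 0000(✓)  0001(✓)  0100(✓)  0101(✓)  0110(✓)  0111(✓)  1001(✓)  1101(✓)  1110(✓)  1111(✓)
size-2^1 implicants → -001(✓)  -101(✓)  -110(✓)  -111(✓)  0-00(✓)  0-01(✓)  000-(✓)  01-0(✓)  01-1(✓)  010-(✓)  011-(✓)  1-01(✓)  11-1(✓)  111-(✓)
size-2^2 implicants → --01  -1-1  -11-  0-0-  01--
Unchecked terms (primes): --01, -1-1, -11-, 0-0-, 01--
Minterm coverage:
  m1 ⊆ --01,0-0-
  m4 ⊆ 0-0-,01--
  m5 ⊆ --01,-1-1,0-0-,01--
  m7 ⊆ -1-1,-11-,01--
  m9 ⊆ --01 [E]
  m13 ⊆ --01,-1-1
  m14 ⊆ -11- [E]
  m15 ⊆ -1-1,-11-
E = {--01, -11-}

2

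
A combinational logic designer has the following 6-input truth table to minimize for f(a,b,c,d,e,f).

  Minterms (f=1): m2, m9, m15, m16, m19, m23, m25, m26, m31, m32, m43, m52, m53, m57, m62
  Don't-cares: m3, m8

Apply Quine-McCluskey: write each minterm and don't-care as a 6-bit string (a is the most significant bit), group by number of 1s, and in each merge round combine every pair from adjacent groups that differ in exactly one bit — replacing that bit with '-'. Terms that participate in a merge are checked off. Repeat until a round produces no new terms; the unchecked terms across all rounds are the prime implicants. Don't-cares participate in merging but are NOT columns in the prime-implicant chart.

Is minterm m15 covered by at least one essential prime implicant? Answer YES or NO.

Round 0: 000010✓ 000011✓ 001000✓ 001001✓ 001111✓ 010000 010011✓ 010111✓ 011001✓ 011010 011111✓ 100000 101011 110100✓ 110101✓ 111001✓ 111110
Round 1: -11001 0-0011 0-1001 0-1111 00001- 00100- 01-111 010-11 11010-
PIs = {-11001, 0-0011, 0-1001, 0-1111, 00001-, 00100-, 01-111, 010-11, 010000, 011010, 100000, 101011, 11010-, 111110}
Coverage chart:
  m2: 00001- ←essential
  m9: 0-1001,00100-
  m15: 0-1111 ←essential
  m16: 010000 ←essential
  m19: 0-0011,010-11
  m23: 01-111,010-11
  m25: -11001,0-1001
  m26: 011010 ←essential
  m31: 0-1111,01-111
  m32: 100000 ←essential
  m43: 101011 ←essential
  m52: 11010- ←essential
  m53: 11010- ←essential
  m57: -11001 ←essential
  m62: 111110 ←essential
Essential: -11001, 0-1111, 00001-, 010000, 011010, 100000, 101011, 11010-, 111110

YES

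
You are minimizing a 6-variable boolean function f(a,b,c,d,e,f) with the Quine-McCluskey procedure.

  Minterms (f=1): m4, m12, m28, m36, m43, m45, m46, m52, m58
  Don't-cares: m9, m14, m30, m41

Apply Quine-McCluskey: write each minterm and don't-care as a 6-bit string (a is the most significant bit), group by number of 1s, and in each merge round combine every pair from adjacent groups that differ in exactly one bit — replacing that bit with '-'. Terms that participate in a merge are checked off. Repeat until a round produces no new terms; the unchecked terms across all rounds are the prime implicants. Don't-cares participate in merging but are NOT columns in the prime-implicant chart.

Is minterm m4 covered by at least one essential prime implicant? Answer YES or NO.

NO

Round 0: 000100✓ 001001✓ 001100✓ 001110✓ 011100✓ 011110✓ 100100✓ 101001✓ 101011✓ 101101✓ 101110✓ 110100✓ 111010
Round 1: -00100 -01001 -01110 0-1100✓ 0-1110✓ 00-100 0011-0✓ 0111-0✓ 1-0100 101-01 1010-1
Round 2: 0-11-0
PIs = {-00100, -01001, -01110, 0-11-0, 00-100, 1-0100, 101-01, 1010-1, 111010}
Coverage chart:
  m4: -00100,00-100
  m12: 0-11-0,00-100
  m28: 0-11-0 ←essential
  m36: -00100,1-0100
  m43: 1010-1 ←essential
  m45: 101-01 ←essential
  m46: -01110 ←essential
  m52: 1-0100 ←essential
  m58: 111010 ←essential
Essential: -01110, 0-11-0, 1-0100, 101-01, 1010-1, 111010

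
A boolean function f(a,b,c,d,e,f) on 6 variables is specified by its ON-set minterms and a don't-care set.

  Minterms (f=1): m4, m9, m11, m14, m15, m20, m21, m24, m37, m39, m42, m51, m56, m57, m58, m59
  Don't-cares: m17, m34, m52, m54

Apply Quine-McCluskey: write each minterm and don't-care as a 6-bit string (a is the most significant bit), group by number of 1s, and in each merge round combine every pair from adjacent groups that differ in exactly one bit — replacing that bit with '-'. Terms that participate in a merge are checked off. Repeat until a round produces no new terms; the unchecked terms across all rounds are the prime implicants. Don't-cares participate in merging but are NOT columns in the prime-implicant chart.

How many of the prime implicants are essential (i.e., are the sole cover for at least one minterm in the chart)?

Round 0: 000100✓ 001001✓ 001011✓ 001110✓ 001111✓ 010001✓ 010100✓ 010101✓ 011000✓ 100010✓ 100101✓ 100111✓ 101010✓ 110011✓ 110100✓ 110110✓ 111000✓ 111001✓ 111010✓ 111011✓
Round 1: -10100 -11000 0-0100 001-11 0010-1 00111- 010-01 01010- 1-1010 10-010 1001-1 11-011 1101-0 1110-0✓ 1110-1✓ 11100-✓ 11101-✓
Round 2: 1110--
PIs = {-10100, -11000, 0-0100, 001-11, 0010-1, 00111-, 010-01, 01010-, 1-1010, 10-010, 1001-1, 11-011, 1101-0, 1110--}
Coverage chart:
  m4: 0-0100 ←essential
  m9: 0010-1 ←essential
  m11: 001-11,0010-1
  m14: 00111- ←essential
  m15: 001-11,00111-
  m20: -10100,0-0100,01010-
  m21: 010-01,01010-
  m24: -11000 ←essential
  m37: 1001-1 ←essential
  m39: 1001-1 ←essential
  m42: 1-1010,10-010
  m51: 11-011 ←essential
  m56: -11000,1110--
  m57: 1110-- ←essential
  m58: 1-1010,1110--
  m59: 11-011,1110--
Essential: -11000, 0-0100, 0010-1, 00111-, 1001-1, 11-011, 1110--

7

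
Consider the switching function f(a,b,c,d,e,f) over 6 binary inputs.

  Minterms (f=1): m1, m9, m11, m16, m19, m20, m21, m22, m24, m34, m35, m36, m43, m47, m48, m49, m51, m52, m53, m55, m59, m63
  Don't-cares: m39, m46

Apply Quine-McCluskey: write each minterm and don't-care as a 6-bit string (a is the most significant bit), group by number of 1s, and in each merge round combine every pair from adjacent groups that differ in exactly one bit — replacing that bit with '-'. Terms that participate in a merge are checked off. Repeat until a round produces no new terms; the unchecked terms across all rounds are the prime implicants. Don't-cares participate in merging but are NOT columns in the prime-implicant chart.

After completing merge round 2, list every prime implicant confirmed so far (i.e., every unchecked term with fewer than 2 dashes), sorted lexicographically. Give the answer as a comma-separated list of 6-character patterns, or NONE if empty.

Round 0: 000001✓ 001001✓ 001011✓ 010000✓ 010011✓ 010100✓ 010101✓ 010110✓ 011000✓ 100010✓ 100011✓ 100100✓ 100111✓ 101011✓ 101110✓ 101111✓ 110000✓ 110001✓ 110011✓ 110100✓ 110101✓ 110111✓ 111011✓ 111111✓
Round 1: -01011 -10000✓ -10011 -10100✓ -10101✓ 00-001 0010-1 01-000 010-00✓ 0101-0 01010-✓ 1-0011✓ 1-0100 1-0111✓ 1-1011✓ 1-1111✓ 10-011✓ 10-111✓ 100-11✓ 10001- 101-11✓ 10111- 11-011✓ 11-111✓ 110-00✓ 110-01✓ 110-11✓ 1100-1✓ 11000-✓ 1101-1✓ 11010-✓ 111-11✓
Round 2: -10-00 -1010- 1--011✓ 1--111✓ 1-0-11✓ 1-1-11✓ 10--11✓ 11--11✓ 110--1 110-0-
Round 3: 1---11
PIs = {-01011, -10-00, -10011, -1010-, 00-001, 0010-1, 01-000, 0101-0, 1---11, 1-0100, 10001-, 10111-, 110--1, 110-0-}

-01011, -10011, 00-001, 0010-1, 01-000, 0101-0, 1-0100, 10001-, 10111-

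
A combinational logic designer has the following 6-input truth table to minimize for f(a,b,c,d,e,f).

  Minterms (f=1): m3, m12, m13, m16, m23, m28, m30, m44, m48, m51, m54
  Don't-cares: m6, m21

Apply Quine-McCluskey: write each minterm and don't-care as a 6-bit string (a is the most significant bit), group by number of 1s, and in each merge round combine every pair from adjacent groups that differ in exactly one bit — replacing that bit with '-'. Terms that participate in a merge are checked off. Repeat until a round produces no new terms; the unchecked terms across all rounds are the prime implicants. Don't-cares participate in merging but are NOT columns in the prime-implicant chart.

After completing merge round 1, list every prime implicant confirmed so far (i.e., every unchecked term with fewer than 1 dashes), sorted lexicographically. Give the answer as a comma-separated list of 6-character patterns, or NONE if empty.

Round 0: 000011 000110 001100✓ 001101✓ 010000✓ 010101✓ 010111✓ 011100✓ 011110✓ 101100✓ 110000✓ 110011 110110
Round 1: -01100 -10000 0-1100 00110- 0101-1 0111-0
PIs = {-01100, -10000, 0-1100, 000011, 000110, 00110-, 0101-1, 0111-0, 110011, 110110}

000011, 000110, 110011, 110110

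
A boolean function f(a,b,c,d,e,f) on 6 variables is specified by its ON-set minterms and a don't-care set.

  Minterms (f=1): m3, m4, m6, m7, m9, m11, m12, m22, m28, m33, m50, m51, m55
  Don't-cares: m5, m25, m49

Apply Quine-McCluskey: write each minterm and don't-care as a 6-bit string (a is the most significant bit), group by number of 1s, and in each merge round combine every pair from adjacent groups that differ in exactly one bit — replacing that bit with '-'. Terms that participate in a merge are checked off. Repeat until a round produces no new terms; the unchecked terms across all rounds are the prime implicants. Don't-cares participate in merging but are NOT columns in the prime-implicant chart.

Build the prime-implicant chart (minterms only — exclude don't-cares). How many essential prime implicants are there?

5

Round 0: 000011✓ 000100✓ 000101✓ 000110✓ 000111✓ 001001✓ 001011✓ 001100✓ 010110✓ 011001✓ 011100✓ 100001✓ 110001✓ 110010✓ 110011✓ 110111✓
Round 1: 0-0110 0-1001 0-1100 00-011 00-100 000-11 0001-0✓ 0001-1✓ 00010-✓ 00011-✓ 0010-1 1-0001 110-11 1100-1 11001-
Round 2: 0001--
PIs = {0-0110, 0-1001, 0-1100, 00-011, 00-100, 000-11, 0001--, 0010-1, 1-0001, 110-11, 1100-1, 11001-}
Coverage chart:
  m3: 00-011,000-11
  m4: 00-100,0001--
  m6: 0-0110,0001--
  m7: 000-11,0001--
  m9: 0-1001,0010-1
  m11: 00-011,0010-1
  m12: 0-1100,00-100
  m22: 0-0110 ←essential
  m28: 0-1100 ←essential
  m33: 1-0001 ←essential
  m50: 11001- ←essential
  m51: 110-11,1100-1,11001-
  m55: 110-11 ←essential
Essential: 0-0110, 0-1100, 1-0001, 110-11, 11001-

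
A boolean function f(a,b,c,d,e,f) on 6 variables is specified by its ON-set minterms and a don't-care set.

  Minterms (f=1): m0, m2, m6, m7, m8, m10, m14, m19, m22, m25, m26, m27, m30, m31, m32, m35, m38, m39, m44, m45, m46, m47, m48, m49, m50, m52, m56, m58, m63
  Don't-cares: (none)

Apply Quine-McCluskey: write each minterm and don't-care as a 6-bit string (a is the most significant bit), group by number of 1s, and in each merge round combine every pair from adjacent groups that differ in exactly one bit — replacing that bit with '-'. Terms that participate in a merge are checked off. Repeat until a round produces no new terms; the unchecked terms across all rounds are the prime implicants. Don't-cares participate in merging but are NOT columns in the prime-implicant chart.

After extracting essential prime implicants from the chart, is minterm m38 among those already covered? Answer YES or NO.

size-2^0 implicants → 000000(✓)  000010(✓)  000110(✓)  000111(✓)  001000(✓)  001010(✓)  001110(✓)  010011(✓)  010110(✓)  011001(✓)  011010(✓)  011011(✓)  011110(✓)  011111(✓)  100000(✓)  100011(✓)  100110(✓)  100111(✓)  101100(✓)  101101(✓)  101110(✓)  101111(✓)  110000(✓)  110001(✓)  110010(✓)  110100(✓)  111000(✓)  111010(✓)  111111(✓)
size-2^1 implicants → -00000  -00110(✓)  -00111(✓)  -01110(✓)  -11010  -11111  0-0110(✓)  0-1010(✓)  0-1110(✓)  00-000(✓)  00-010(✓)  00-110(✓)  000-10(✓)  0000-0(✓)  00011-(✓)  001-10(✓)  0010-0(✓)  01-011  01-110(✓)  011-10(✓)  011-11(✓)  0110-1  01101-(✓)  01111-(✓)  1-0000  1-1111  10-110(✓)  10-111(✓)  100-11  10011-(✓)  1011-0(✓)  1011-1(✓)  10110-(✓)  10111-(✓)  11-000(✓)  11-010(✓)  110-00  1100-0(✓)  11000-  1110-0(✓)
size-2^2 implicants → -0-110  -0011-  0--110  0-1-10  00--10  00-0-0  011-1-  10-11-  1011--  11-0-0
Unchecked terms (primes): -0-110, -00000, -0011-, -11010, -11111, 0--110, 0-1-10, 00--10, 00-0-0, 01-011, 011-1-, 0110-1, 1-0000, 1-1111, 10-11-, 100-11, 1011--, 11-0-0, 110-00, 11000-
Minterm coverage:
  m0 ⊆ -00000,00-0-0
  m2 ⊆ 00--10,00-0-0
  m6 ⊆ -0-110,-0011-,0--110,00--10
  m7 ⊆ -0011- [E]
  m8 ⊆ 00-0-0 [E]
  m10 ⊆ 0-1-10,00--10,00-0-0
  m14 ⊆ -0-110,0--110,0-1-10,00--10
  m19 ⊆ 01-011 [E]
  m22 ⊆ 0--110 [E]
  m25 ⊆ 0110-1 [E]
  m26 ⊆ -11010,0-1-10,011-1-
  m27 ⊆ 01-011,011-1-,0110-1
  m30 ⊆ 0--110,0-1-10,011-1-
  m31 ⊆ -11111,011-1-
  m32 ⊆ -00000,1-0000
  m35 ⊆ 100-11 [E]
  m38 ⊆ -0-110,-0011-,10-11-
  m39 ⊆ -0011-,10-11-,100-11
  m44 ⊆ 1011-- [E]
  m45 ⊆ 1011-- [E]
  m46 ⊆ -0-110,10-11-,1011--
  m47 ⊆ 1-1111,10-11-,1011--
  m48 ⊆ 1-0000,11-0-0,110-00,11000-
  m49 ⊆ 11000- [E]
  m50 ⊆ 11-0-0 [E]
  m52 ⊆ 110-00 [E]
  m56 ⊆ 11-0-0 [E]
  m58 ⊆ -11010,11-0-0
  m63 ⊆ -11111,1-1111
E = {-0011-, 0--110, 00-0-0, 01-011, 0110-1, 100-11, 1011--, 11-0-0, 110-00, 11000-}

YES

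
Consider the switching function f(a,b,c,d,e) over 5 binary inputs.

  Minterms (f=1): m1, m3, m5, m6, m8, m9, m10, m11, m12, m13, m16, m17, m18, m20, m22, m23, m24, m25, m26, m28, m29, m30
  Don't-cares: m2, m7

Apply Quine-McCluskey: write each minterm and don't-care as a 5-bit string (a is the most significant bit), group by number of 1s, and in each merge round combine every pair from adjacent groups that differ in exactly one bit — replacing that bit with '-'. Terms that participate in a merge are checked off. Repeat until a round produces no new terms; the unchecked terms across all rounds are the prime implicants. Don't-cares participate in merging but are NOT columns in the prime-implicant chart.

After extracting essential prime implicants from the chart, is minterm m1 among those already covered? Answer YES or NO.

[col 0] 00001*, 00010*, 00011*, 00101*, 00110*, 00111*, 01000*, 01001*, 01010*, 01011*, 01100*, 01101*, 10000*, 10001*, 10010*, 10100*, 10110*, 10111*, 11000*, 11001*, 11010*, 11100*, 11101*, 11110*
[col 1] -0001*, -0010*, -0110*, -0111*, -1000*, -1001*, -1010*, -1100*, -1101*, 0-001*, 0-010*, 0-011*, 0-101*, 00-01*, 00-10*, 00-11*, 000-1*, 0001-*, 001-1*, 0011-*, 01-00*, 01-01*, 010-0*, 010-1*, 0100-*, 0101-*, 0110-*, 1-000*, 1-001*, 1-010*, 1-100*, 1-110*, 10-00*, 10-10*, 100-0*, 1000-*, 101-0*, 1011-*, 11-00*, 11-01*, 11-10*, 110-0*, 1100-*, 111-0*, 1110-*
[col 2] --001, --010, -0-10, -011-, -1-00*, -1-01*, -10-0, -100-*, -110-*, 0--01, 0-0-1, 0-01-, 00--1, 00-1-, 01-0-*, 010--, 1--00*, 1--10*, 1-0-0*, 1-00-, 1-1-0*, 10--0*, 11--0*, 11-0-*
[col 3] -1-0-, 1---0
Prime implicants: --001, --010, -0-10, -011-, -1-0-, -10-0, 0--01, 0-0-1, 0-01-, 00--1, 00-1-, 010--, 1---0, 1-00-
PI chart (minterm → PIs covering it):
  1 | --001,0--01,0-0-1,00--1
  3 | 0-0-1,0-01-,00--1,00-1-
  5 | 0--01,00--1
  6 | -0-10,-011-,00-1-
  8 | -1-0-,-10-0,010--
  9 | --001,-1-0-,0--01,0-0-1,010--
  10 | --010,-10-0,0-01-,010--
  11 | 0-0-1,0-01-,010--
  12 | -1-0-  (sole → essential)
  13 | -1-0-,0--01
  16 | 1---0,1-00-
  17 | --001,1-00-
  18 | --010,-0-10,1---0
  20 | 1---0  (sole → essential)
  22 | -0-10,-011-,1---0
  23 | -011-  (sole → essential)
  24 | -1-0-,-10-0,1---0,1-00-
  25 | --001,-1-0-,1-00-
  26 | --010,-10-0,1---0
  28 | -1-0-,1---0
  29 | -1-0-  (sole → essential)
  30 | 1---0  (sole → essential)
Essential prime implicants: -011-, -1-0-, 1---0

NO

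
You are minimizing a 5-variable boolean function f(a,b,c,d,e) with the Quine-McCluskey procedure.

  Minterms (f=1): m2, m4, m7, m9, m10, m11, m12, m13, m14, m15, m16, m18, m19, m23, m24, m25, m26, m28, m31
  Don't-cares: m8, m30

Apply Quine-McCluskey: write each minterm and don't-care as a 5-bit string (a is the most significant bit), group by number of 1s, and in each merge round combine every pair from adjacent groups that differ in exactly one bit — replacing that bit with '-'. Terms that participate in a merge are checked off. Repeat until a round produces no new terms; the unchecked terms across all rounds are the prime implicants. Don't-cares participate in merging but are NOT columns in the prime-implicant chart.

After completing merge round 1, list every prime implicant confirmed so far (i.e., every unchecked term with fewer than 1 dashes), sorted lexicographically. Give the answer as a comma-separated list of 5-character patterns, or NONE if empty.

NONE

size-2^0 implicants → 00010(✓)  00100(✓)  00111(✓)  01000(✓)  01001(✓)  01010(✓)  01011(✓)  01100(✓)  01101(✓)  01110(✓)  01111(✓)  10000(✓)  10010(✓)  10011(✓)  10111(✓)  11000(✓)  11001(✓)  11010(✓)  11100(✓)  11110(✓)  11111(✓)
size-2^1 implicants → -0010(✓)  -0111(✓)  -1000(✓)  -1001(✓)  -1010(✓)  -1100(✓)  -1110(✓)  -1111(✓)  0-010(✓)  0-100  0-111(✓)  01-00(✓)  01-01(✓)  01-10(✓)  01-11(✓)  010-0(✓)  010-1(✓)  0100-(✓)  0101-(✓)  011-0(✓)  011-1(✓)  0110-(✓)  0111-(✓)  1-000(✓)  1-010(✓)  1-111(✓)  10-11  100-0(✓)  1001-  11-00(✓)  11-10(✓)  110-0(✓)  1100-(✓)  111-0(✓)  1111-(✓)
size-2^2 implicants → --010  --111  -1-00(✓)  -1-10(✓)  -10-0(✓)  -100-  -11-0(✓)  -111-  01--0(✓)  01--1(✓)  01-0-(✓)  01-1-(✓)  010--(✓)  011--(✓)  1-0-0  11--0(✓)
size-2^3 implicants → -1--0  01---
Unchecked terms (primes): --010, --111, -1--0, -100-, -111-, 0-100, 01---, 1-0-0, 10-11, 1001-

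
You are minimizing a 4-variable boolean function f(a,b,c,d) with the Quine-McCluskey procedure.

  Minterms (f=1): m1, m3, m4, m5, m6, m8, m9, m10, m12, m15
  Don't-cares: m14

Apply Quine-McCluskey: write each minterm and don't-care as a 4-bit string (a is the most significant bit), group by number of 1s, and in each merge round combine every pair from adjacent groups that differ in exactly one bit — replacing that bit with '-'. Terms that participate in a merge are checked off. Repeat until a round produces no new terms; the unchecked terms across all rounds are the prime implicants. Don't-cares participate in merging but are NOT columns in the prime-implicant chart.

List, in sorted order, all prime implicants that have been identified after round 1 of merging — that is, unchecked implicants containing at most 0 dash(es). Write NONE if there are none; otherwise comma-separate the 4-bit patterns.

NONE

Round 0: 0001✓ 0011✓ 0100✓ 0101✓ 0110✓ 1000✓ 1001✓ 1010✓ 1100✓ 1110✓ 1111✓
Round 1: -001 -100✓ -110✓ 0-01 00-1 01-0✓ 010- 1-00✓ 1-10✓ 10-0✓ 100- 11-0✓ 111-
Round 2: -1-0 1--0
PIs = {-001, -1-0, 0-01, 00-1, 010-, 1--0, 100-, 111-}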